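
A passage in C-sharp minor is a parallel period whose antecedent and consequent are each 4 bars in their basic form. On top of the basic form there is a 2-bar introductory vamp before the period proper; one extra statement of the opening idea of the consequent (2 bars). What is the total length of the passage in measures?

Basic parallel period: 4 + 4 = 8 bars.
8 (basic form) + 2 (introduction) + 2 (extra statement) = 12.

12 measures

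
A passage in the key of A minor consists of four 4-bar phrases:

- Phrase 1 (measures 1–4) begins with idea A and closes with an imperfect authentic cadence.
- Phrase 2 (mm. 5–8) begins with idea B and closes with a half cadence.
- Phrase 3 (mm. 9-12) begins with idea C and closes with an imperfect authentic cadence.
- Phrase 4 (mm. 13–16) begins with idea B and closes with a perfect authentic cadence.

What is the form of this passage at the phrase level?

contrasting double period

Four phrases in two halves: the first half (mm. 1–8) ends with a half cadence, the second (mm. 9–16) with a perfect authentic cadence — a large antecedent–consequent pair, i.e. a double period.
Phrase 3 begins with different material from phrase 1, making it contrasting.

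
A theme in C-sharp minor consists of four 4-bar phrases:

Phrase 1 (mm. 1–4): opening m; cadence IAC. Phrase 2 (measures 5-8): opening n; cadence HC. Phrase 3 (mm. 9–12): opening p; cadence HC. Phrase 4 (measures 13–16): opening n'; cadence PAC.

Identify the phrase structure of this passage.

contrasting double period

Four phrases in two halves: the first half (mm. 1–8) ends with a half cadence, the second (measures 9–16) with a perfect authentic cadence — a large antecedent–consequent pair, i.e. a double period.
Phrase 3 begins with different material from phrase 1, making it contrasting.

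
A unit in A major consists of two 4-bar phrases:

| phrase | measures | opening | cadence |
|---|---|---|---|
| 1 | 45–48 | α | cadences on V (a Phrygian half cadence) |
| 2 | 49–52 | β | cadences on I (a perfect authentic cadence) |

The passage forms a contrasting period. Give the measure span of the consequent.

The phrase ending with the weaker cadence (Phrygian half cadence) is the antecedent; the one ending more conclusively (perfect authentic cadence) is the consequent. The consequent is measures 49–52.

measures 49–52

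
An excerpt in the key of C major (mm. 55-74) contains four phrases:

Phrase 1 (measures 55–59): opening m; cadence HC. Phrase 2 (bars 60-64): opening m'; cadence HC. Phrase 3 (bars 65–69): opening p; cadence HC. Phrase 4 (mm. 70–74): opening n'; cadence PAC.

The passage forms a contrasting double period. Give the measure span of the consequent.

measures 65–74

In a double period the first pair of phrases (ending half cadence) is the large antecedent and the second pair (ending perfect authentic cadence) is the large consequent; the consequent is measures 65–74.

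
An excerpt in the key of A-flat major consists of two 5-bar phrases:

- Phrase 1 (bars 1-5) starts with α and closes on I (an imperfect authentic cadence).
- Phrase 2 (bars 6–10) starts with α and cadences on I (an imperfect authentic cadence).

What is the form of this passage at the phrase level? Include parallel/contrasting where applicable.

Both phrases have the same opening (α) and the same cadence (imperfect authentic cadence): the second is a restatement, not a consequent, so this is a repeated phrase rather than a period.

repeated phrase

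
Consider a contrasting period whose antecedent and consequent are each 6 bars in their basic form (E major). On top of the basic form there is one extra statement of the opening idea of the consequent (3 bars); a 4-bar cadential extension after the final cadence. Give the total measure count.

19 measures

Basic contrasting period: 6 + 6 = 12 bars.
12 (basic form) + 3 (extra statement) + 4 (cadential extension) = 19.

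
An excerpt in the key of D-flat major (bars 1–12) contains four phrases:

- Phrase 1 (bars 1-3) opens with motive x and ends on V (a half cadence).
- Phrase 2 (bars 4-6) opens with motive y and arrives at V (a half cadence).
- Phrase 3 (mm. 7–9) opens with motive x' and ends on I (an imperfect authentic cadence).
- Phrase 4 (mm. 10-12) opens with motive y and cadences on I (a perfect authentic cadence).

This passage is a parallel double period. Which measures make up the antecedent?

measures 1–6

In a double period the four phrases pair into a large antecedent (phrases 1–2, ending half cadence) and a large consequent (phrases 3–4, ending perfect authentic cadence). The antecedent spans mm. 1–6.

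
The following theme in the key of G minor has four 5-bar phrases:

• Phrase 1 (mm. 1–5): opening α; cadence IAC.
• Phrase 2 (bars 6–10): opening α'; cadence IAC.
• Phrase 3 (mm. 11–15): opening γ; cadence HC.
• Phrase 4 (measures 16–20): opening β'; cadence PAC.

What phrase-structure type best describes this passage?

Four phrases in two halves: the first half (bars 1–10) ends with an imperfect authentic cadence, the second (mm. 11–20) with a perfect authentic cadence — a large antecedent–consequent pair, i.e. a double period.
Phrase 3 begins with different material from phrase 1, making it contrasting.

contrasting double period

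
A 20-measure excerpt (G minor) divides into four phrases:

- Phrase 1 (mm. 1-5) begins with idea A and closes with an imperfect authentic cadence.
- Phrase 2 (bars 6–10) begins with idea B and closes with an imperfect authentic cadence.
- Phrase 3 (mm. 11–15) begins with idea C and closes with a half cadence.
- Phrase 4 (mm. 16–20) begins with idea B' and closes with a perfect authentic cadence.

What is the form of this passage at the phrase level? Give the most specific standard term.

Four phrases in two halves: the first half (mm. 1-10) ends with an imperfect authentic cadence, the second (bars 11–20) with a perfect authentic cadence — a large antecedent–consequent pair, i.e. a double period.
Phrase 3 begins with different material from phrase 1, making it contrasting.

contrasting double period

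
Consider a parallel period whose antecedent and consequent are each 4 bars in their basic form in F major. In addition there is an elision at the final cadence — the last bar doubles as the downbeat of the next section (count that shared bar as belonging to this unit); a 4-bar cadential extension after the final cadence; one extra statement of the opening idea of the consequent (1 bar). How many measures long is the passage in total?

Basic parallel period: 4 + 4 = 8 bars.
8 (basic form) + 4 (cadential extension) + 1 (extra statement) = 13.
The elision shares a bar with the next section but does not change this unit's count.

13 measures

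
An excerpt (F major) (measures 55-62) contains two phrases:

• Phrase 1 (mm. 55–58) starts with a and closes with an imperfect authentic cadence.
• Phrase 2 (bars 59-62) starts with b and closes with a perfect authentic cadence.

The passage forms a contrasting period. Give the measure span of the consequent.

The phrase ending with the weaker cadence (imperfect authentic cadence) is the antecedent; the one ending more conclusively (perfect authentic cadence) is the consequent. The consequent is measures 59–62.

measures 59–62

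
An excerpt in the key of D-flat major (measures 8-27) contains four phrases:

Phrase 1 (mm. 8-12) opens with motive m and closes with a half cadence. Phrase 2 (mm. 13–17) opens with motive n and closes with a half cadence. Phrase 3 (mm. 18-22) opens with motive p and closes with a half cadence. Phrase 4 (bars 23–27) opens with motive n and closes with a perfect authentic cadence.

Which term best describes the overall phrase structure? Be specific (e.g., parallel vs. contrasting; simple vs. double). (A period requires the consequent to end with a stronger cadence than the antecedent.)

contrasting double period

Four phrases in two halves: the first half (mm. 8-17) ends with a half cadence, the second (mm. 18-27) with a perfect authentic cadence — a large antecedent–consequent pair, i.e. a double period.
Phrase 3 begins with different material from phrase 1, making it contrasting.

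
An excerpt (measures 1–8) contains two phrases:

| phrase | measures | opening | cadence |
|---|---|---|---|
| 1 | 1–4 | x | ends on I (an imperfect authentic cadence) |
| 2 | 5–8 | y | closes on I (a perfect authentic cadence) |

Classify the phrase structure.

contrasting period

Phrase 1 ends with an imperfect authentic cadence (weaker) and phrase 2 with a perfect authentic cadence (stronger): antecedent + consequent = a period.
The two phrases open with different material (x / y), so the period is contrasting.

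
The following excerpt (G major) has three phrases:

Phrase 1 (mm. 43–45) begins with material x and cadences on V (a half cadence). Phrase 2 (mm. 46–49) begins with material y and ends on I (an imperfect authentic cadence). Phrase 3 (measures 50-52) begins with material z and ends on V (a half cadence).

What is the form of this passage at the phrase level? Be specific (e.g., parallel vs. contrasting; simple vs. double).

The final phrase closes with a half cadence, which is not stronger than the preceding imperfect authentic cadence; the 3 phrases lack an overall antecedent–consequent design and so form a phrase group.

phrase group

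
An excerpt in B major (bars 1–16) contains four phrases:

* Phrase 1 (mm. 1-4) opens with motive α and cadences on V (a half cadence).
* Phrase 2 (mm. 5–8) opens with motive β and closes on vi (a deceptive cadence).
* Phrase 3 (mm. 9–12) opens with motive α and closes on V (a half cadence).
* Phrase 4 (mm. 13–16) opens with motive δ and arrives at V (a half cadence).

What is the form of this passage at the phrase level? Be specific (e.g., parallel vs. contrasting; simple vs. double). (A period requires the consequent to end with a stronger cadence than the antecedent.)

phrase group

Phrase 4 ends with a half cadence, no stronger than phrase 2's deceptive cadence, so the four phrases do not form a double period; nor do phrases 3–4 duplicate 1–2, so it is not a repeated period. With no phrase reaching a conclusive cadence, the passage is a phrase group.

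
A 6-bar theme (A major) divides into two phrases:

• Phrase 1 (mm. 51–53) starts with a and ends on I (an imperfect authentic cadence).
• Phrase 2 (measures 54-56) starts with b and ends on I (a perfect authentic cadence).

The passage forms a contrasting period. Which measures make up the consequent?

measures 54–56

The phrase ending with the weaker cadence (imperfect authentic cadence) is the antecedent; the one ending more conclusively (perfect authentic cadence) is the consequent. The consequent is measures 54–56.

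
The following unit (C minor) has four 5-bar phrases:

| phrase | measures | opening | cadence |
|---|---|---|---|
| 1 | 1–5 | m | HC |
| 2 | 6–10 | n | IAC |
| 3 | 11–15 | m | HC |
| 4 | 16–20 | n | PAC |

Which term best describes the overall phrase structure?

parallel double period

Four phrases in two halves: the first half (bars 1-10) ends with an imperfect authentic cadence, the second (mm. 11–20) with a perfect authentic cadence — a large antecedent–consequent pair, i.e. a double period.
Phrase 3 begins with the same material as phrase 1, making it parallel.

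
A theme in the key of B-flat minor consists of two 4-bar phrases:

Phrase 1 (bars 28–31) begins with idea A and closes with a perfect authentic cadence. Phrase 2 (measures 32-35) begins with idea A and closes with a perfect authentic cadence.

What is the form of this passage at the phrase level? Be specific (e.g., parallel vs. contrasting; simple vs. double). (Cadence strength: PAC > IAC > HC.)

Both phrases have the same opening (A) and the same cadence (perfect authentic cadence): the second is a restatement, not a consequent, so this is a repeated phrase rather than a period.

repeated phrase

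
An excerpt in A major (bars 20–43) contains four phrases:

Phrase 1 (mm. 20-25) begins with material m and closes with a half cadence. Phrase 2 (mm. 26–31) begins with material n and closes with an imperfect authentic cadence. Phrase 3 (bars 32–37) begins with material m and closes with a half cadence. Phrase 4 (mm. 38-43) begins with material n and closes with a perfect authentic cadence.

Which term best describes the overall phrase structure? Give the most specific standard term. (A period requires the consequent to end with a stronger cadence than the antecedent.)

parallel double period

Four phrases in two halves: the first half (mm. 20-31) ends with an imperfect authentic cadence, the second (mm. 32–43) with a perfect authentic cadence — a large antecedent–consequent pair, i.e. a double period.
Phrase 3 begins with the same material as phrase 1, making it parallel.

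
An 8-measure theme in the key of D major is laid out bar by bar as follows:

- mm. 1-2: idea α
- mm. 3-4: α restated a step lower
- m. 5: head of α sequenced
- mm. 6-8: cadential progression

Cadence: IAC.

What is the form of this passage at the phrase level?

sentence

Basic idea (bars 1–2) + its repetition (mm. 3–4) form the presentation; fragmentation and cadence (mm. 5–8) form the continuation — the 8-bar whole is a sentence.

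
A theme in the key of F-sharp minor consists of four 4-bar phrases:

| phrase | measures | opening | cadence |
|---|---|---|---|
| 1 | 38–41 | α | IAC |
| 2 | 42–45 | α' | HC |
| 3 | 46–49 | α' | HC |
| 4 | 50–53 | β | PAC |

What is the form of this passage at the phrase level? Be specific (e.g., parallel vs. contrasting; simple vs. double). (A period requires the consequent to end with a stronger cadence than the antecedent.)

parallel double period

Four phrases in two halves: the first half (bars 38-45) ends with a half cadence, the second (mm. 46–53) with a perfect authentic cadence — a large antecedent–consequent pair, i.e. a double period.
Phrase 3 begins with the same material as phrase 1, making it parallel.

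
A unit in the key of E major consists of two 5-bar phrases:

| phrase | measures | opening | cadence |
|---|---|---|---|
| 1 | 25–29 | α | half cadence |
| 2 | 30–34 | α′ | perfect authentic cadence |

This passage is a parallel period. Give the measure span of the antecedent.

The antecedent is the phrase ending with the weaker cadence (half cadence, phrase 1) and the consequent the one ending more conclusively (perfect authentic cadence, phrase 2); the antecedent is bars 25–29.

measures 25–29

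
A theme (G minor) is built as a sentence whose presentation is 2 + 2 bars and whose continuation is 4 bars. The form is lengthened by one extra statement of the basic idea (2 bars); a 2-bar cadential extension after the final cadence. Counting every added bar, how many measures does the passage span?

12 measures

Basic sentence: 2 + 2 + 4 = 8 bars.
8 (basic form) + 2 (extra statement) + 2 (cadential extension) = 12.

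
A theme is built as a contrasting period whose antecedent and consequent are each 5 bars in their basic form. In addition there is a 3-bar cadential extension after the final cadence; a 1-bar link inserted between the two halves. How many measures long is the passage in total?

14 measures

Basic contrasting period: 5 + 5 = 10 bars.
10 (basic form) + 3 (cadential extension) + 1 (link) = 14.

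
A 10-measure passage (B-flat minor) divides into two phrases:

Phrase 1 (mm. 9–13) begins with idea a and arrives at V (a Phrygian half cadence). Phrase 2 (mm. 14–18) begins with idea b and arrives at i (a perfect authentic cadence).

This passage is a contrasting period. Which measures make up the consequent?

The antecedent is the phrase ending with the weaker cadence (Phrygian half cadence, phrase 1) and the consequent the one ending more conclusively (perfect authentic cadence, phrase 2); the consequent is mm. 14–18.

measures 14–18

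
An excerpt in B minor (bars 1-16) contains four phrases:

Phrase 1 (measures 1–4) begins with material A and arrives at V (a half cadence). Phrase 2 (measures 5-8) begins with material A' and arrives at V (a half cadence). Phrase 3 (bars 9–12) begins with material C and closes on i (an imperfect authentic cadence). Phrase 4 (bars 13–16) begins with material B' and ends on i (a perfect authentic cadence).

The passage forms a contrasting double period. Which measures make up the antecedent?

In a double period the four phrases pair into a large antecedent (phrases 1–2, ending half cadence) and a large consequent (phrases 3–4, ending perfect authentic cadence). The antecedent spans mm. 1–8.

measures 1–8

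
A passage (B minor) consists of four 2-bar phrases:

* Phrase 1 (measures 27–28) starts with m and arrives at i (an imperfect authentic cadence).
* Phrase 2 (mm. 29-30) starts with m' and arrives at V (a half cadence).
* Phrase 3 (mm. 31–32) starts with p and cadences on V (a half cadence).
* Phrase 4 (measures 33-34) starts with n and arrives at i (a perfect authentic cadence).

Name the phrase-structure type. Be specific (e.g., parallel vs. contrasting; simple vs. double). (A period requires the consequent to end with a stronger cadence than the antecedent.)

contrasting double period

Four phrases in two halves: the first half (mm. 27–30) ends with a half cadence, the second (measures 31–34) with a perfect authentic cadence — a large antecedent–consequent pair, i.e. a double period.
Phrase 3 begins with different material from phrase 1, making it contrasting.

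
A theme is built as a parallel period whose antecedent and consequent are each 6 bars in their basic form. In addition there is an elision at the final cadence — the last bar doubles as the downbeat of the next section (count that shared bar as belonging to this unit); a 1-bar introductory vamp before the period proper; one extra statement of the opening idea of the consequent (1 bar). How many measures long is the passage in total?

Basic parallel period: 6 + 6 = 12 bars.
12 (basic form) + 1 (introduction) + 1 (extra statement) = 14.
The elision shares a bar with the next section but does not change this unit's count.

14 measures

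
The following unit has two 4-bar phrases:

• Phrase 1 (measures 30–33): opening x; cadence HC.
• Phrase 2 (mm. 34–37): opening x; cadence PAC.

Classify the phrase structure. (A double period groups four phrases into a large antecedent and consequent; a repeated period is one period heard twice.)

parallel period

Phrase 1 ends with a half cadence (weaker) and phrase 2 with a perfect authentic cadence (stronger): antecedent + consequent = a period.
The two phrases open with the same material (x / x), so the period is parallel.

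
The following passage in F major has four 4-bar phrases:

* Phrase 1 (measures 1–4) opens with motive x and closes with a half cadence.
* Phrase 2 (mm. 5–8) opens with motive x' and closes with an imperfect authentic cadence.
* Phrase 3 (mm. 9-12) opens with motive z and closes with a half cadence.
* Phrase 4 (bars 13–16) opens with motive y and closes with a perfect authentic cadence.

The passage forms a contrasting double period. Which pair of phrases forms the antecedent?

In a double period the first pair of phrases (ending imperfect authentic cadence) is the large antecedent and the second pair (ending perfect authentic cadence) is the large consequent; the antecedent is phrases 1 and 2.

phrases 1 and 2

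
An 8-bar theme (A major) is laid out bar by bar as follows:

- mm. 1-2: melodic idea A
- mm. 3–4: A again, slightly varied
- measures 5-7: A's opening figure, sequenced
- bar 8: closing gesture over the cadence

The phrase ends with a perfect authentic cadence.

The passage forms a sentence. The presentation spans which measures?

The presentation of a sentence is the basic idea (bars 1–2) plus its repetition (mm. 3–4); the presentation is therefore mm. 1-4.

measures 1–4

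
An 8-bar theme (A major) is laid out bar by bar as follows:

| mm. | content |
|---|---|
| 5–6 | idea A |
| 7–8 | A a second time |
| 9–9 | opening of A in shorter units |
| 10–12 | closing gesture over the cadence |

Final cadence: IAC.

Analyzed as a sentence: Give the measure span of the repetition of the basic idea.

The presentation of a sentence is the basic idea (measures 5-6) plus its repetition (measures 7–8); the repetition of the basic idea is therefore measures 7–8.

measures 7–8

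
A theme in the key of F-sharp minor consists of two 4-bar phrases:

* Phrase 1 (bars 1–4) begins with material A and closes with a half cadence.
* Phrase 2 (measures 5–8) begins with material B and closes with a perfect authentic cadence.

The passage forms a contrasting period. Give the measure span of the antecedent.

The antecedent is the phrase ending with the weaker cadence (half cadence, phrase 1) and the consequent the one ending more conclusively (perfect authentic cadence, phrase 2); the antecedent is bars 1–4.

measures 1–4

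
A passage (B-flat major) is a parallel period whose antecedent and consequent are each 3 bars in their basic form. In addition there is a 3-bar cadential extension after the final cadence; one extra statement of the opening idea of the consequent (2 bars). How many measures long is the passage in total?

Basic parallel period: 3 + 3 = 6 bars.
6 (basic form) + 3 (cadential extension) + 2 (extra statement) = 11.

11 measures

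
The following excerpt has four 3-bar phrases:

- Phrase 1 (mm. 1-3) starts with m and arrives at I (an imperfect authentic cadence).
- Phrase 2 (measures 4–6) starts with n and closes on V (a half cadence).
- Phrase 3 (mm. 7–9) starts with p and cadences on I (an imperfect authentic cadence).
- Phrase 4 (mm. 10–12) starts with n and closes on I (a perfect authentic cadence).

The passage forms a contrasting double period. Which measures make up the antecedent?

In a double period the four phrases pair into a large antecedent (phrases 1–2, ending half cadence) and a large consequent (phrases 3–4, ending perfect authentic cadence). The antecedent spans mm. 1–6.

measures 1–6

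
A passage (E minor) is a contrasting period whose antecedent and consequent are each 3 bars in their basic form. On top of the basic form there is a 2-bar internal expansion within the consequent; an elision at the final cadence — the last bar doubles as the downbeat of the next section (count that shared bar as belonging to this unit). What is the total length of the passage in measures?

Basic contrasting period: 3 + 3 = 6 bars.
6 (basic form) + 2 (internal expansion) = 8.
The elision shares a bar with the next section but does not change this unit's count.

8 measures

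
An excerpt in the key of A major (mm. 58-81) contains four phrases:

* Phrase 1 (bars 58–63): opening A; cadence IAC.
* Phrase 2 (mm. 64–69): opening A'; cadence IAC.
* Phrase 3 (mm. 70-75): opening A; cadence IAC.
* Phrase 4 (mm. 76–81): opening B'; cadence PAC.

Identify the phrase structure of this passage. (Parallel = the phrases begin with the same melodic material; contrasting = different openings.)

Four phrases in two halves: the first half (bars 58-69) ends with an imperfect authentic cadence, the second (bars 70–81) with a perfect authentic cadence — a large antecedent–consequent pair, i.e. a double period.
Phrase 3 begins with the same material as phrase 1, making it parallel.

parallel double period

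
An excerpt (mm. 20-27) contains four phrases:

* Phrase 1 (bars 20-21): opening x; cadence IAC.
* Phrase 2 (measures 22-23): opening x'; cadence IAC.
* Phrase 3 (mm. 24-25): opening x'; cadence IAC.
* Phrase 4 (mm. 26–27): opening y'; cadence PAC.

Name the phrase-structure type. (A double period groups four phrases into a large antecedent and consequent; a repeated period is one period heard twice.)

Four phrases in two halves: the first half (measures 20–23) ends with an imperfect authentic cadence, the second (bars 24–27) with a perfect authentic cadence — a large antecedent–consequent pair, i.e. a double period.
Phrase 3 begins with the same material as phrase 1, making it parallel.

parallel double period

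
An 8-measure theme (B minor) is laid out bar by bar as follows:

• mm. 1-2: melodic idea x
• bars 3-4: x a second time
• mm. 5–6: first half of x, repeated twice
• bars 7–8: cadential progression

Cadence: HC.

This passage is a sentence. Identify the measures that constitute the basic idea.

measures 1–2

The presentation of a sentence is the basic idea (measures 1–2) plus its repetition (mm. 3–4); the basic idea is therefore measures 1–2.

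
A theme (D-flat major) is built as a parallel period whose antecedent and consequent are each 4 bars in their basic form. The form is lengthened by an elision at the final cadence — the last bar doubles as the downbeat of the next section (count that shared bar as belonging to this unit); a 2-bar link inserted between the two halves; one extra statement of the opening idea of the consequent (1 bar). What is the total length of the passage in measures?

11 measures

Basic parallel period: 4 + 4 = 8 bars.
8 (basic form) + 2 (link) + 1 (extra statement) = 11.
The elision shares a bar with the next section but does not change this unit's count.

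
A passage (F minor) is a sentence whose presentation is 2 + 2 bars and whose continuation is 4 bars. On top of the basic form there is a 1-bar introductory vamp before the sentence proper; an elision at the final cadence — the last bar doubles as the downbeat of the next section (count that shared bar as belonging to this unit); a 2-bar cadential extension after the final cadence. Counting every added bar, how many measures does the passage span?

Basic sentence: 2 + 2 + 4 = 8 bars.
8 (basic form) + 1 (introduction) + 2 (cadential extension) = 11.
The elision shares a bar with the next section but does not change this unit's count.

11 measures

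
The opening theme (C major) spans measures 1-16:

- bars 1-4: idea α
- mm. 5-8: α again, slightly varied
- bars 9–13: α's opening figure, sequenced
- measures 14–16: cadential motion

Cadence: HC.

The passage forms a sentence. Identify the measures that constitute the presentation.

The presentation of a sentence is the basic idea (bars 1–4) plus its repetition (bars 5–8); the presentation is therefore measures 1–8.

measures 1–8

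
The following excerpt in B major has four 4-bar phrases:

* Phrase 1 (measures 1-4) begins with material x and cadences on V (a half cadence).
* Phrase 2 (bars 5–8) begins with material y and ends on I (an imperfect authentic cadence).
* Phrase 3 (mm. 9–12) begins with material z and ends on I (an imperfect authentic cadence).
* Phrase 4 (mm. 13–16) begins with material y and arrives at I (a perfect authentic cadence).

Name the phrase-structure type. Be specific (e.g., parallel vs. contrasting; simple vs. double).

Four phrases in two halves: the first half (measures 1-8) ends with an imperfect authentic cadence, the second (mm. 9–16) with a perfect authentic cadence — a large antecedent–consequent pair, i.e. a double period.
Phrase 3 begins with different material from phrase 1, making it contrasting.

contrasting double period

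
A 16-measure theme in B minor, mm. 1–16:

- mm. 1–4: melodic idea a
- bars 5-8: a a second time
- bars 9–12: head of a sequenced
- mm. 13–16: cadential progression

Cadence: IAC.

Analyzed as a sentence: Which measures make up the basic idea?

The presentation of a sentence is the basic idea (bars 1–4) plus its repetition (mm. 5-8); the basic idea is therefore measures 1-4.

measures 1–4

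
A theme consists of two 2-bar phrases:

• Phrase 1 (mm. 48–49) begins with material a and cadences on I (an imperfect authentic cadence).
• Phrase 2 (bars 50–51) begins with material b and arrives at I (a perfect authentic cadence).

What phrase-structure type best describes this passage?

Phrase 1 ends with an imperfect authentic cadence (weaker) and phrase 2 with a perfect authentic cadence (stronger): antecedent + consequent = a period.
The two phrases open with different material (a / b), so the period is contrasting.

contrasting period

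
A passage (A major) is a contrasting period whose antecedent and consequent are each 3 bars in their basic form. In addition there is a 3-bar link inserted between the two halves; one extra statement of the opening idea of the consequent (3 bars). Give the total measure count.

12 measures

Basic contrasting period: 3 + 3 = 6 bars.
6 (basic form) + 3 (link) + 3 (extra statement) = 12.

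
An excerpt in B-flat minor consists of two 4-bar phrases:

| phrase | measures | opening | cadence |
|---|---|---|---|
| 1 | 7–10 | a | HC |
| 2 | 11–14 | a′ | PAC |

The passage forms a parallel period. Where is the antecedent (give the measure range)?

measures 7–10

The antecedent is the phrase ending with the weaker cadence (half cadence, phrase 1) and the consequent the one ending more conclusively (perfect authentic cadence, phrase 2); the antecedent is bars 7-10.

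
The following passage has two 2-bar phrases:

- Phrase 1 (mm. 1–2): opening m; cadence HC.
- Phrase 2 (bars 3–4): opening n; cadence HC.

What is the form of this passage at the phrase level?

The second phrase closes with a half cadence, which is not stronger than the first phrase's half cadence; without a weak→strong cadential pair there is no antecedent–consequent relationship, so this is a phrase group rather than a period.

phrase group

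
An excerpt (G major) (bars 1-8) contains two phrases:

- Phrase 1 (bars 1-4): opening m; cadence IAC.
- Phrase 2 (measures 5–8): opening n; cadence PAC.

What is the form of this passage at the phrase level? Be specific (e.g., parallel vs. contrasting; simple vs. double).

Phrase 1 ends with an imperfect authentic cadence (weaker) and phrase 2 with a perfect authentic cadence (stronger): antecedent + consequent = a period.
The two phrases open with different material (m / n), so the period is contrasting.

contrasting period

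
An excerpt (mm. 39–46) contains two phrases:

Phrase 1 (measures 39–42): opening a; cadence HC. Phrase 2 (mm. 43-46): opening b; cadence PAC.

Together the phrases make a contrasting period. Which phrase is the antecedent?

The phrase ending with the weaker cadence (half cadence) is the antecedent; the one ending more conclusively (perfect authentic cadence) is the consequent. The antecedent is phrase 1.

phrase 1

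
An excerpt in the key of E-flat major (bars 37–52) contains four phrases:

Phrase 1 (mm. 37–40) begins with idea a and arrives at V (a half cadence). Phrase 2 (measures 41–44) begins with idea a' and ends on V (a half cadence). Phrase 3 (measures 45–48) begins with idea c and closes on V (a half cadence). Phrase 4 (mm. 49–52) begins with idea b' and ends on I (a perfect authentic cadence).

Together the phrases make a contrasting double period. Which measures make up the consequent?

measures 45–52

In a double period the first pair of phrases (ending half cadence) is the large antecedent and the second pair (ending perfect authentic cadence) is the large consequent; the consequent is measures 45–52.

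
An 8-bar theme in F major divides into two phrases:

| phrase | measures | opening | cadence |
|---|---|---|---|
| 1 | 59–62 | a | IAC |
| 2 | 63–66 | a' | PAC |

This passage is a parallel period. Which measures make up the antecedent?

measures 59–62

The antecedent is the phrase ending with the weaker cadence (imperfect authentic cadence, phrase 1) and the consequent the one ending more conclusively (perfect authentic cadence, phrase 2); the antecedent is bars 59-62.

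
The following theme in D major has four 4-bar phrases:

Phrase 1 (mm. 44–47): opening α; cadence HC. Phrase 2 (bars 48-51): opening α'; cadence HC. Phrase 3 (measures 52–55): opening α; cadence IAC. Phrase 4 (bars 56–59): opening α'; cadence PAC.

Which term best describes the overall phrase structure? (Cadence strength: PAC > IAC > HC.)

parallel double period

Four phrases in two halves: the first half (mm. 44–51) ends with a half cadence, the second (mm. 52-59) with a perfect authentic cadence — a large antecedent–consequent pair, i.e. a double period.
Phrase 3 begins with the same material as phrase 1, making it parallel.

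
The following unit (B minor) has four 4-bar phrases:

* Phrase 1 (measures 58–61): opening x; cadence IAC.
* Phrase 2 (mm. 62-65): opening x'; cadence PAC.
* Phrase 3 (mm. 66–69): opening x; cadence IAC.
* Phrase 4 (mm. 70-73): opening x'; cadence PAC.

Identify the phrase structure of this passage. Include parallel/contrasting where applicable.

repeated period

The cadence pattern IAC–PAC–IAC–PAC is weak–strong twice, and phrases 3–4 restate phrases 1–2: a period heard twice, not a double period (which would end weakly at phrase 2).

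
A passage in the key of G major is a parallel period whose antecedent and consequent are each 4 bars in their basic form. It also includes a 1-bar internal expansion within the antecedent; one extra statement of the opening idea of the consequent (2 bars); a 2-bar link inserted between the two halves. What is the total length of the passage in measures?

13 measures

Basic parallel period: 4 + 4 = 8 bars.
8 (basic form) + 1 (internal expansion) + 2 (extra statement) + 2 (link) = 13.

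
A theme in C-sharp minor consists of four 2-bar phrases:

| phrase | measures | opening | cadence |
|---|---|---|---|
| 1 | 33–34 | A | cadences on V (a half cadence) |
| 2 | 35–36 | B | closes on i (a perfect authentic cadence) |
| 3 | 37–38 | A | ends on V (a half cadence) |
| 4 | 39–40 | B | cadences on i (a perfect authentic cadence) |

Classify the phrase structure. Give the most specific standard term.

repeated period

The cadence pattern HC–PAC–HC–PAC is weak–strong twice, and phrases 3–4 restate phrases 1–2: a period heard twice, not a double period (which would end weakly at phrase 2).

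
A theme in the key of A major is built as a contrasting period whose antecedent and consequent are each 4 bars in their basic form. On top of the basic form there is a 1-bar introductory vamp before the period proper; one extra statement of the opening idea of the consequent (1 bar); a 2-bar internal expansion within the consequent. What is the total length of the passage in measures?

12 measures

Basic contrasting period: 4 + 4 = 8 bars.
8 (basic form) + 1 (introduction) + 1 (extra statement) + 2 (internal expansion) = 12.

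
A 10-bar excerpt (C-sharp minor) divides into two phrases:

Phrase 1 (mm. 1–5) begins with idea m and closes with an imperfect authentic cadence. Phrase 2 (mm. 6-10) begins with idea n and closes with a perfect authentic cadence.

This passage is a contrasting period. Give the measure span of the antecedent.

measures 1–5

The antecedent is the phrase ending with the weaker cadence (imperfect authentic cadence, phrase 1) and the consequent the one ending more conclusively (perfect authentic cadence, phrase 2); the antecedent is mm. 1-5.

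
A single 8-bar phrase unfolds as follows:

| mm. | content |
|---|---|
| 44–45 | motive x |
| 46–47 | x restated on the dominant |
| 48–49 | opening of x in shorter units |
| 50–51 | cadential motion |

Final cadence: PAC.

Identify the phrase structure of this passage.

sentence

Basic idea (measures 44–45) + its repetition (bars 46–47) form the presentation; fragmentation and cadence (bars 48-51) form the continuation — the 8-bar whole is a sentence.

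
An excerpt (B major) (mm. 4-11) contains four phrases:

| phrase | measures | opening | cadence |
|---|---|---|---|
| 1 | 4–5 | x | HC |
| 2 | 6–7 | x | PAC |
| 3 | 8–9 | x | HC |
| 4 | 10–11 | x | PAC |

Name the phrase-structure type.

repeated period

The cadence pattern HC–PAC–HC–PAC is weak–strong twice, and phrases 3–4 restate phrases 1–2: a period heard twice, not a double period (which would end weakly at phrase 2).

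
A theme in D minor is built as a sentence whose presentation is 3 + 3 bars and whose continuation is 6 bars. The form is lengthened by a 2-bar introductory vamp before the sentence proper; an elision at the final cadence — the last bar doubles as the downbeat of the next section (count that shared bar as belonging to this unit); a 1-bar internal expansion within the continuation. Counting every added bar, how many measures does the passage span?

Basic sentence: 3 + 3 + 6 = 12 bars.
12 (basic form) + 2 (introduction) + 1 (internal expansion) = 15.
The elision shares a bar with the next section but does not change this unit's count.

15 measures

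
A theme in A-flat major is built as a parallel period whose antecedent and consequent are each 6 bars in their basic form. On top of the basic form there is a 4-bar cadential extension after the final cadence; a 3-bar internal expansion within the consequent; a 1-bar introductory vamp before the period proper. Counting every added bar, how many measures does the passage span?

20 measures

Basic parallel period: 6 + 6 = 12 bars.
12 (basic form) + 4 (cadential extension) + 3 (internal expansion) + 1 (introduction) = 20.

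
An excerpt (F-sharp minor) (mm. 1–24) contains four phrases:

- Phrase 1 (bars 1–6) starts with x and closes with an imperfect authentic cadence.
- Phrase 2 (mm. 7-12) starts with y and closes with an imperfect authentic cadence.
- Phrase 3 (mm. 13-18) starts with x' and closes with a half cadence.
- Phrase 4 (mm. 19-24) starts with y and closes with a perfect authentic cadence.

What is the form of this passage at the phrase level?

Four phrases in two halves: the first half (mm. 1-12) ends with an imperfect authentic cadence, the second (mm. 13–24) with a perfect authentic cadence — a large antecedent–consequent pair, i.e. a double period.
Phrase 3 begins with the same material as phrase 1, making it parallel.

parallel double period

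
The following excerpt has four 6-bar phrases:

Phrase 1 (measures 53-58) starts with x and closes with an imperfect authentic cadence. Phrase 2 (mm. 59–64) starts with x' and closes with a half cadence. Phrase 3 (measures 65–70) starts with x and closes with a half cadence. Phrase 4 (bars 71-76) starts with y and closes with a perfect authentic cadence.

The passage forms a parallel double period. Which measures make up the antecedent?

In a double period the four phrases pair into a large antecedent (phrases 1–2, ending half cadence) and a large consequent (phrases 3–4, ending perfect authentic cadence). The antecedent spans mm. 53–64.

measures 53–64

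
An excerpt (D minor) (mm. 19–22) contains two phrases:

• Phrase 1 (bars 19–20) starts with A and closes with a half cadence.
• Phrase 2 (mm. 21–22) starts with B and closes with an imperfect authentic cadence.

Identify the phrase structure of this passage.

Phrase 1 ends with a half cadence (weaker) and phrase 2 with an imperfect authentic cadence (stronger): antecedent + consequent = a period.
The two phrases open with different material (A / B), so the period is contrasting.

contrasting period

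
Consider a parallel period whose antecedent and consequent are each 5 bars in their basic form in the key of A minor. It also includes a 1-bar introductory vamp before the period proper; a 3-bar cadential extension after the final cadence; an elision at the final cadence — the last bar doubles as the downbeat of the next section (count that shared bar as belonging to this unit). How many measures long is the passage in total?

14 measures

Basic parallel period: 5 + 5 = 10 bars.
10 (basic form) + 1 (introduction) + 3 (cadential extension) = 14.
The elision shares a bar with the next section but does not change this unit's count.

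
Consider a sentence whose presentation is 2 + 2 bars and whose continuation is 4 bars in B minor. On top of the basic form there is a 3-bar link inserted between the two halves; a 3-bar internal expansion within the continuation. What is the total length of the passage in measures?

14 measures

Basic sentence: 2 + 2 + 4 = 8 bars.
8 (basic form) + 3 (link) + 3 (internal expansion) = 14.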